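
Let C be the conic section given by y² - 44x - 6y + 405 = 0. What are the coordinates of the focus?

(20, 3)

Only y is squared. Complete the square in y: (y - 3)² = 44(x - 9).
Vertex (9, 3); 4p = 44 so p = 11. Opens right.
Focus is p units from the vertex along the axis: (h + p, k).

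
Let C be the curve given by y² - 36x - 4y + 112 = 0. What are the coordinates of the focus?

(12, 2)

Only y is squared. Complete the square in y: (y - 2)² = 36(x - 3).
Vertex (3, 2); 4p = 36 so p = 9. Opens right.
Focus is p units from the vertex along the axis: (h + p, k).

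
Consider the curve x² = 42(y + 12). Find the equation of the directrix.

Vertex (0, -12); 4p = 42 so p = 21/2. Opens up.
Directrix is the horizontal line y = k − p = -12 − (21/2) = -45/2.

y = -45/2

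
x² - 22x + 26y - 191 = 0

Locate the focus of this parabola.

Only x is squared. Complete the square in x: (x - 11)² = -26(y - 12).
Vertex (11, 12); 4p = -26 so p = -13/2. Opens down.
Focus is p units from the vertex along the axis: (h, k + p).

(11, 11/2)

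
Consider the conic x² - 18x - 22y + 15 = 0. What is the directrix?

y = -17/2

Only x is squared. Complete the square in x: (x - 9)² = 22(y + 3).
Vertex (9, -3); 4p = 22 so p = 11/2. Opens up.
Directrix is the horizontal line y = k − p = -3 − (11/2) = -17/2.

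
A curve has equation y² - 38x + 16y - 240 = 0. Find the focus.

Only y is squared. Complete the square in y: (y + 8)² = 38(x + 8).
Vertex (-8, -8); 4p = 38 so p = 19/2. Opens right.
Focus is p units from the vertex along the axis: (h + p, k).

(3/2, -8)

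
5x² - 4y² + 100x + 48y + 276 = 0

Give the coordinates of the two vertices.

Collect terms: 5(x² + 20x) -4(y² - 12y) = -276
Completing the square gives 5(x + 10)² -4(y - 6)² = -276 + 500 - 144 = 80.
Divide by 80: (x + 10)²/16 - (y - 6)²/20 = 1
Hyperbola, center (-10, 6), transverse axis horizontal; a² = 16, b² = 20.
a = 4. Vertices at (h ± a, k).

(-14, 6) and (-6, 6)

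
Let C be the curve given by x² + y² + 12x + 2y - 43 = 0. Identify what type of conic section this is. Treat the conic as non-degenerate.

circle

No xy term. Coefficients of x² and y² are A = 1, C = 1.
A = C (same sign) ⇒ circle.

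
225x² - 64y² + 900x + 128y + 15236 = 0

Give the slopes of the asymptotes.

15/8 and -15/8

Group: 225(x² + 4x) -64(y² - 2y) = -15236
225(x + 2)² -64(y - 1)² = -15236 + 900 - 64 = -14400
Dividing both sides by -14400: (y - 1)²/225 - (x + 2)²/64 = 1
Hyperbola, center (-2, 1), transverse axis vertical; a² = 225, b² = 64.
For a vertical hyperbola the asymptotes have slope ±a/b.
Here that is ±15/8.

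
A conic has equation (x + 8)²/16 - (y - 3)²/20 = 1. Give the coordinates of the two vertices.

Center (-8, 3). The positive term is the x-term, so the transverse axis is horizontal; a² = 16, b² = 20.
a = 4. Vertices at (h ± a, k).

(-12, 3) and (-4, 3)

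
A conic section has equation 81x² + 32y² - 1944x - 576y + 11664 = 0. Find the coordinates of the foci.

Collect terms: 81(x² - 24x) + 32(y² - 18y) = -11664
Complete the square: 81(x - 12)² + 32(y - 9)² = -11664 + 11664 + 2592 = 2592
Divide by 2592: (x - 12)²/32 + (y - 9)²/81 = 1
Ellipse, center (12, 9), major axis vertical; a² = 81, b² = 32.
c² = a² - b² = 81 - 32 = 49, so c = 7.
Foci lie on the vertical axis through the center: (h, k ± c).

(12, 2) and (12, 16)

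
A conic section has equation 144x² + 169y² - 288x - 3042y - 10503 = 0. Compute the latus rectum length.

288/13

Group: 144(x² - 2x) + 169(y² - 18y) = 10503
Completing the square gives 144(x - 1)² + 169(y - 9)² = 10503 + 144 + 13689 = 24336.
Dividing both sides by 24336: (x - 1)²/169 + (y - 9)²/144 = 1
Ellipse, center (1, 9), major axis horizontal; a² = 169, b² = 144.
Latus rectum length = 2b²/a = 2·144/13 = 288/13.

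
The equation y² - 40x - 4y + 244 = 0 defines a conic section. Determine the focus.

Only y is squared. Complete the square in y: (y - 2)² = 40(x - 6).
Vertex (6, 2); 4p = 40 so p = 10. Opens right.
Focus is p units from the vertex along the axis: (h + p, k).

(16, 2)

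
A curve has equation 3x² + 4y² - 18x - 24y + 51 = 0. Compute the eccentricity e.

e = 1/2

Collect terms: 3(x² - 6x) + 4(y² - 6y) = -51
Complete the square: 3(x - 3)² + 4(y - 3)² = -51 + 27 + 36 = 12
Divide by 12: (x - 3)²/4 + (y - 3)²/3 = 1
Ellipse, center (3, 3), major axis horizontal; a² = 4, b² = 3.
c² = a² - b² = 1, so c = 1.
e = c/a = 1/2.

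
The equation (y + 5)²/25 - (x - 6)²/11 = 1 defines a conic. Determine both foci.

Center (6, -5). The positive term is the y-term, so the transverse axis is vertical; a² = 25, b² = 11.
c² = a² + b² = 25 + 11 = 36, so c = 6.
Foci lie on the vertical axis through the center: (h, k ± c).

(6, -11) and (6, 1)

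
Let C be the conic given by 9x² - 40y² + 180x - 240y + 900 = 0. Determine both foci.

Group: 9(x² + 20x) -40(y² + 6y) = -900
Completing the square gives 9(x + 10)² -40(y + 3)² = -900 + 900 - 360 = -360.
Divide through by -360 to get (y + 3)²/9 - (x + 10)²/40 = 1.
Hyperbola, center (-10, -3), transverse axis vertical; a² = 9, b² = 40.
c² = a² + b² = 9 + 40 = 49, so c = 7.
Foci lie on the vertical axis through the center: (h, k ± c).

(-10, -10) and (-10, 4)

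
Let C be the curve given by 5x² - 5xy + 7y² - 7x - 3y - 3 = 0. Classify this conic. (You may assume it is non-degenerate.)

A = 5, B = -5, C = 7.
Discriminant B² − 4AC = (-5)² − 4·5·7 = -115.
B² − 4AC < 0 ⇒ ellipse.

ellipse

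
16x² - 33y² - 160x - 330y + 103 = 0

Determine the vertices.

(5, -9) and (5, -1)

Group: 16(x² - 10x) -33(y² + 10y) = -103
Complete the square in x and y: 16(x - 5)² -33(y + 5)² = -103 + 400 - 825 = -528
Divide through by -528 to get (y + 5)²/16 - (x - 5)²/33 = 1.
Hyperbola, center (5, -5), transverse axis vertical; a² = 16, b² = 33.
a = 4. Vertices at (h, k ± a).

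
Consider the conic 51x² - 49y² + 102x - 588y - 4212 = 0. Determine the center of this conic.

(-1, -6)

51(x² + 2x) -49(y² + 12y) = 4212
Complete the square: 51(x + 1)² -49(y + 6)² = 4212 + 51 - 1764 = 2499
Divide by 2499: (x + 1)²/49 - (y + 6)²/51 = 1
Hyperbola with center (-1, -6).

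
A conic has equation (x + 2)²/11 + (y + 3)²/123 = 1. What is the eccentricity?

Center (-2, -3). The larger denominator 123 sits under the y-term, so the major axis is vertical; a² = 123, b² = 11.
c² = a² - b² = 112, so c = 4√7.
e = c/a = 4√7/√123 = 4√861/123.

e = 4√861/123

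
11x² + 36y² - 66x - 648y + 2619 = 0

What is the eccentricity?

e = 5/6

11(x² - 6x) + 36(y² - 18y) = -2619
Complete the square in x and y: 11(x - 3)² + 36(y - 9)² = -2619 + 99 + 2916 = 396
Divide by 396: (x - 3)²/36 + (y - 9)²/11 = 1
Ellipse, center (3, 9), major axis horizontal; a² = 36, b² = 11.
c² = a² - b² = 25, so c = 5.
e = c/a = 5/6.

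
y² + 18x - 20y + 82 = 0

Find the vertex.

(1, 10)

Only y is squared. Complete the square in y: (y - 10)² = -18(x - 1).
Vertex (1, 10); 4p = -18 so p = -9/2. Opens left.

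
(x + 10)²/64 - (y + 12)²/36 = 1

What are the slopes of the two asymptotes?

3/4 and -3/4

Center (-10, -12). The positive term is the x-term, so the transverse axis is horizontal; a² = 64, b² = 36.
For a horizontal hyperbola the asymptotes have slope ±b/a.
Here that is ±6/8 = ±3/4.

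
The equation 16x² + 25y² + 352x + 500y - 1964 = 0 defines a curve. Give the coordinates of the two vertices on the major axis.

(-31, -10) and (9, -10)

16(x² + 22x) + 25(y² + 20y) = 1964
16(x + 11)² + 25(y + 10)² = 1964 + 1936 + 2500 = 6400
Divide through by 6400 to get (x + 11)²/400 + (y + 10)²/256 = 1.
Ellipse, center (-11, -10), major axis horizontal; a² = 400, b² = 256.
a = 20. Vertices at (h ± a, k).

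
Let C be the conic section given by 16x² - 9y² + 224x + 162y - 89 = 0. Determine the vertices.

Collect terms: 16(x² + 14x) -9(y² - 18y) = 89
Complete the square in x and y: 16(x + 7)² -9(y - 9)² = 89 + 784 - 729 = 144
Divide through by 144 to get (x + 7)²/9 - (y - 9)²/16 = 1.
Hyperbola, center (-7, 9), transverse axis horizontal; a² = 9, b² = 16.
a = 3. Vertices at (h ± a, k).

(-10, 9) and (-4, 9)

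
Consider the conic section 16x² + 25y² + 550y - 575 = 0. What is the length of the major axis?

Collect terms: 16x² + 25(y² + 22y) = 575
Complete the square: 16x² + 25(y + 11)² = 575 + 0 + 3025 = 3600
Divide by 3600: x²/225 + (y + 11)²/144 = 1
Ellipse, center (0, -11), major axis horizontal; a² = 225, b² = 144.
a² = 225 so a = 15; the major axis has length 2a = 30.

30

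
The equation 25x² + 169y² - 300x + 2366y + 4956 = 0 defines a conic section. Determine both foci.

Group the x- and y-terms: 25(x² - 12x) + 169(y² + 14y) = -4956
Complete the square in x and y: 25(x - 6)² + 169(y + 7)² = -4956 + 900 + 8281 = 4225
Dividing both sides by 4225: (x - 6)²/169 + (y + 7)²/25 = 1
Ellipse, center (6, -7), major axis horizontal; a² = 169, b² = 25.
c² = a² - b² = 169 - 25 = 144, so c = 12.
Foci lie on the horizontal axis through the center: (h ± c, k).

(-6, -7) and (18, -7)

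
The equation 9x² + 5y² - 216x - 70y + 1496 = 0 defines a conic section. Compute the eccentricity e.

e = 2/3

Group: 9(x² - 24x) + 5(y² - 14y) = -1496
Complete the square in x and y: 9(x - 12)² + 5(y - 7)² = -1496 + 1296 + 245 = 45
Divide by 45: (x - 12)²/5 + (y - 7)²/9 = 1
Ellipse, center (12, 7), major axis vertical; a² = 9, b² = 5.
c² = a² - b² = 4, so c = 2.
e = c/a = 2/3.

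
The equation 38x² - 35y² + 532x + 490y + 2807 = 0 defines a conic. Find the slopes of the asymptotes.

Collect terms: 38(x² + 14x) -35(y² - 14y) = -2807
38(x + 7)² -35(y - 7)² = -2807 + 1862 - 1715 = -2660
Dividing both sides by -2660: (y - 7)²/76 - (x + 7)²/70 = 1
Hyperbola, center (-7, 7), transverse axis vertical; a² = 76, b² = 70.
For a vertical hyperbola the asymptotes have slope ±a/b.
Here that is ±2√19/√70 = ±√1330/35.

√1330/35 and -√1330/35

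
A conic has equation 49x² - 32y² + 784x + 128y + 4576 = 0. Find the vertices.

(-8, -5) and (-8, 9)

Collect terms: 49(x² + 16x) -32(y² - 4y) = -4576
Complete the square: 49(x + 8)² -32(y - 2)² = -4576 + 3136 - 128 = -1568
Divide by -1568: (y - 2)²/49 - (x + 8)²/32 = 1
Hyperbola, center (-8, 2), transverse axis vertical; a² = 49, b² = 32.
a = 7. Vertices at (h, k ± a).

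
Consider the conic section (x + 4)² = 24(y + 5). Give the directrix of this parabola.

Vertex (-4, -5); 4p = 24 so p = 6. Opens up.
Directrix is the horizontal line y = k − p = -5 − (6) = -11.

y = -11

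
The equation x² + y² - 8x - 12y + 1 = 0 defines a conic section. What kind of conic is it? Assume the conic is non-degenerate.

circle

No xy term. Coefficients of x² and y² are A = 1, C = 1.
A = C (same sign) ⇒ circle.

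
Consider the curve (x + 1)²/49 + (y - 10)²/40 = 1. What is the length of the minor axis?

Center (-1, 10). The larger denominator 49 sits under the x-term, so the major axis is horizontal; a² = 49, b² = 40.
b² = 40 so b = 2√10; the minor axis has length 2b = 4√10.

4√10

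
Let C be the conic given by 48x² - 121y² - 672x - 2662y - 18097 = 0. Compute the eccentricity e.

48(x² - 14x) -121(y² + 22y) = 18097
Completing the square gives 48(x - 7)² -121(y + 11)² = 18097 + 2352 - 14641 = 5808.
Divide through by 5808 to get (x - 7)²/121 - (y + 11)²/48 = 1.
Hyperbola, center (7, -11), transverse axis horizontal; a² = 121, b² = 48.
c² = a² + b² = 169, so c = 13.
e = c/a = 13/11.

e = 13/11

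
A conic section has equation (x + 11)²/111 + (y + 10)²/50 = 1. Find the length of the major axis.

2√111

Center (-11, -10). The larger denominator 111 sits under the x-term, so the major axis is horizontal; a² = 111, b² = 50.
a² = 111 so a = √111; the major axis has length 2a = 2√111.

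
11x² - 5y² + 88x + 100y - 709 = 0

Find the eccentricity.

Group: 11(x² + 8x) -5(y² - 20y) = 709
Complete the square: 11(x + 4)² -5(y - 10)² = 709 + 176 - 500 = 385
Divide by 385: (x + 4)²/35 - (y - 10)²/77 = 1
Hyperbola, center (-4, 10), transverse axis horizontal; a² = 35, b² = 77.
c² = a² + b² = 112, so c = 4√7.
e = c/a = 4√7/√35 = 4√5/5.

e = 4√5/5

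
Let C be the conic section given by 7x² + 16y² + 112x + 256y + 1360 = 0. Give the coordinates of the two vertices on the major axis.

(-12, -8) and (-4, -8)

Collect terms: 7(x² + 16x) + 16(y² + 16y) = -1360
Complete the square in x and y: 7(x + 8)² + 16(y + 8)² = -1360 + 448 + 1024 = 112
Divide through by 112 to get (x + 8)²/16 + (y + 8)²/7 = 1.
Ellipse, center (-8, -8), major axis horizontal; a² = 16, b² = 7.
a = 4. Vertices at (h ± a, k).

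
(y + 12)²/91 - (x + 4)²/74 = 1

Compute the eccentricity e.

e = √15015/91

Center (-4, -12). The positive term is the y-term, so the transverse axis is vertical; a² = 91, b² = 74.
c² = a² + b² = 165, so c = √165.
e = c/a = √165/√91 = √15015/91.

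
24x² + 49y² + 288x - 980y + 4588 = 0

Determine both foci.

(-11, 10) and (-1, 10)

24(x² + 12x) + 49(y² - 20y) = -4588
24(x + 6)² + 49(y - 10)² = -4588 + 864 + 4900 = 1176
Dividing both sides by 1176: (x + 6)²/49 + (y - 10)²/24 = 1
Ellipse, center (-6, 10), major axis horizontal; a² = 49, b² = 24.
c² = a² - b² = 49 - 24 = 25, so c = 5.
Foci lie on the horizontal axis through the center: (h ± c, k).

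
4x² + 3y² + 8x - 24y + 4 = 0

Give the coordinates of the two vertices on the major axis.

(-1, 0) and (-1, 8)

Rearranging, 4(x² + 2x) + 3(y² - 8y) = -4.
Completing the square gives 4(x + 1)² + 3(y - 4)² = -4 + 4 + 48 = 48.
Divide through by 48 to get (x + 1)²/12 + (y - 4)²/16 = 1.
Ellipse, center (-1, 4), major axis vertical; a² = 16, b² = 12.
a = 4. Vertices at (h, k ± a).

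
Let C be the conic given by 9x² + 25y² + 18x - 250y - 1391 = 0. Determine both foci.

9(x² + 2x) + 25(y² - 10y) = 1391
9(x + 1)² + 25(y - 5)² = 1391 + 9 + 625 = 2025
Dividing both sides by 2025: (x + 1)²/225 + (y - 5)²/81 = 1
Ellipse, center (-1, 5), major axis horizontal; a² = 225, b² = 81.
c² = a² - b² = 225 - 81 = 144, so c = 12.
Foci lie on the horizontal axis through the center: (h ± c, k).

(-13, 5) and (11, 5)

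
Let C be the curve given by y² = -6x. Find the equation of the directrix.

x = 3/2

Vertex (0, 0); 4p = -6 so p = -3/2. Opens left.
Directrix is the vertical line x = h − p = 0 − (-3/2) = 3/2.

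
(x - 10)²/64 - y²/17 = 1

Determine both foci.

Center (10, 0). The positive term is the x-term, so the transverse axis is horizontal; a² = 64, b² = 17.
c² = a² + b² = 64 + 17 = 81, so c = 9.
Foci lie on the horizontal axis through the center: (h ± c, k).

(1, 0) and (19, 0)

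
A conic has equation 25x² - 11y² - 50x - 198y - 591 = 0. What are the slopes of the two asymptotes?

Group: 25(x² - 2x) -11(y² + 18y) = 591
Complete the square: 25(x - 1)² -11(y + 9)² = 591 + 25 - 891 = -275
Divide through by -275 to get (y + 9)²/25 - (x - 1)²/11 = 1.
Hyperbola, center (1, -9), transverse axis vertical; a² = 25, b² = 11.
For a vertical hyperbola the asymptotes have slope ±a/b.
Here that is ±5/√11 = ±5√11/11.

5√11/11 and -5√11/11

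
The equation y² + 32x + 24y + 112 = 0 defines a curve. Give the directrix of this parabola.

Only y is squared. Complete the square in y: (y + 12)² = -32(x - 1).
Vertex (1, -12); 4p = -32 so p = -8. Opens left.
Directrix is the vertical line x = h − p = 1 − (-8) = 9.

x = 9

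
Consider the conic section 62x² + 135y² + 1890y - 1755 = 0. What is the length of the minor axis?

2√62

Group the x- and y-terms: 62x² + 135(y² + 14y) = 1755
Completing the square gives 62x² + 135(y + 7)² = 1755 + 0 + 6615 = 8370.
Divide by 8370: x²/135 + (y + 7)²/62 = 1
Ellipse, center (0, -7), major axis horizontal; a² = 135, b² = 62.
b² = 62 so b = √62; the minor axis has length 2b = 2√62.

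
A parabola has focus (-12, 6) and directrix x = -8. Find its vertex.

The vertex is the midpoint between the focus and the directrix along the axis of symmetry.
Axis is horizontal (directrix is vertical). Vertex x-coordinate = (-12 + (-8))/2 = -10; y-coordinate = 6.

(-10, 6)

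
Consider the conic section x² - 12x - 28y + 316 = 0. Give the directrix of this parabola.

y = 3

Only x is squared. Complete the square in x: (x - 6)² = 28(y - 10).
Vertex (6, 10); 4p = 28 so p = 7. Opens up.
Directrix is the horizontal line y = k − p = 10 − (7) = 3.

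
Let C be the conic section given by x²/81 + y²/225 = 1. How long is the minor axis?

18

Center (0, 0). The larger denominator 225 sits under the y-term, so the major axis is vertical; a² = 225, b² = 81.
b² = 81 so b = 9; the minor axis has length 2b = 18.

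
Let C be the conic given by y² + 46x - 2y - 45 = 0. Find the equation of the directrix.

x = 25/2

Only y is squared. Complete the square in y: (y - 1)² = -46(x - 1).
Vertex (1, 1); 4p = -46 so p = -23/2. Opens left.
Directrix is the vertical line x = h − p = 1 − (-23/2) = 25/2.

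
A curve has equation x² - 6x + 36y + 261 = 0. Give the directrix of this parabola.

Only x is squared. Complete the square in x: (x - 3)² = -36(y + 7).
Vertex (3, -7); 4p = -36 so p = -9. Opens down.
Directrix is the horizontal line y = k − p = -7 − (-9) = 2.

y = 2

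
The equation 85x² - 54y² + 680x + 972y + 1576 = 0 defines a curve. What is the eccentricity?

e = √11815/85

85(x² + 8x) -54(y² - 18y) = -1576
85(x + 4)² -54(y - 9)² = -1576 + 1360 - 4374 = -4590
Divide through by -4590 to get (y - 9)²/85 - (x + 4)²/54 = 1.
Hyperbola, center (-4, 9), transverse axis vertical; a² = 85, b² = 54.
c² = a² + b² = 139, so c = √139.
e = c/a = √139/√85 = √11815/85.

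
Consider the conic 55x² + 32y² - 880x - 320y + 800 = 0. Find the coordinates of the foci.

Group the x- and y-terms: 55(x² - 16x) + 32(y² - 10y) = -800
Complete the square in x and y: 55(x - 8)² + 32(y - 5)² = -800 + 3520 + 800 = 3520
Divide by 3520: (x - 8)²/64 + (y - 5)²/110 = 1
Ellipse, center (8, 5), major axis vertical; a² = 110, b² = 64.
c² = a² - b² = 110 - 64 = 46, so c = √46.
Foci lie on the vertical axis through the center: (h, k ± c).

(8, 5 - √46) and (8, 5 + √46)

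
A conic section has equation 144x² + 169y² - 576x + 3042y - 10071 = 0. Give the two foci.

(-3, -9) and (7, -9)

Group the x- and y-terms: 144(x² - 4x) + 169(y² + 18y) = 10071
Completing the square gives 144(x - 2)² + 169(y + 9)² = 10071 + 576 + 13689 = 24336.
Divide through by 24336 to get (x - 2)²/169 + (y + 9)²/144 = 1.
Ellipse, center (2, -9), major axis horizontal; a² = 169, b² = 144.
c² = a² - b² = 169 - 144 = 25, so c = 5.
Foci lie on the horizontal axis through the center: (h ± c, k).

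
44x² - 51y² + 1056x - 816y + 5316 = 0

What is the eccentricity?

e = √1045/22

Group the x- and y-terms: 44(x² + 24x) -51(y² + 16y) = -5316
Completing the square gives 44(x + 12)² -51(y + 8)² = -5316 + 6336 - 3264 = -2244.
Dividing both sides by -2244: (y + 8)²/44 - (x + 12)²/51 = 1
Hyperbola, center (-12, -8), transverse axis vertical; a² = 44, b² = 51.
c² = a² + b² = 95, so c = √95.
e = c/a = √95/2√11 = √1045/22.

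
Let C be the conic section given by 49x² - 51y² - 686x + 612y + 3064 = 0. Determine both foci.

(7, -4) and (7, 16)

Group: 49(x² - 14x) -51(y² - 12y) = -3064
Complete the square: 49(x - 7)² -51(y - 6)² = -3064 + 2401 - 1836 = -2499
Divide by -2499: (y - 6)²/49 - (x - 7)²/51 = 1
Hyperbola, center (7, 6), transverse axis vertical; a² = 49, b² = 51.
c² = a² + b² = 49 + 51 = 100, so c = 10.
Foci lie on the vertical axis through the center: (h, k ± c).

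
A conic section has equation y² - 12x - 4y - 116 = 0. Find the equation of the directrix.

x = -13

Only y is squared. Complete the square in y: (y - 2)² = 12(x + 10).
Vertex (-10, 2); 4p = 12 so p = 3. Opens right.
Directrix is the vertical line x = h − p = -10 − (3) = -13.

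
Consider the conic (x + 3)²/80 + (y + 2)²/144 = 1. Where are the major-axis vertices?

(-3, -14) and (-3, 10)

Center (-3, -2). The larger denominator 144 sits under the y-term, so the major axis is vertical; a² = 144, b² = 80.
a = 12. Vertices at (h, k ± a).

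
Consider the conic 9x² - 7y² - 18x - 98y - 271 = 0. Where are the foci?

(1, -11) and (1, -3)

Group the x- and y-terms: 9(x² - 2x) -7(y² + 14y) = 271
9(x - 1)² -7(y + 7)² = 271 + 9 - 343 = -63
Dividing both sides by -63: (y + 7)²/9 - (x - 1)²/7 = 1
Hyperbola, center (1, -7), transverse axis vertical; a² = 9, b² = 7.
c² = a² + b² = 9 + 7 = 16, so c = 4.
Foci lie on the vertical axis through the center: (h, k ± c).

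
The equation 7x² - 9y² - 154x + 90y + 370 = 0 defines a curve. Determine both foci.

Group the x- and y-terms: 7(x² - 22x) -9(y² - 10y) = -370
Complete the square in x and y: 7(x - 11)² -9(y - 5)² = -370 + 847 - 225 = 252
Divide by 252: (x - 11)²/36 - (y - 5)²/28 = 1
Hyperbola, center (11, 5), transverse axis horizontal; a² = 36, b² = 28.
c² = a² + b² = 36 + 28 = 64, so c = 8.
Foci lie on the horizontal axis through the center: (h ± c, k).

(3, 5) and (19, 5)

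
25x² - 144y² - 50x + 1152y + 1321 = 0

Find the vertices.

(1, -1) and (1, 9)

Group: 25(x² - 2x) -144(y² - 8y) = -1321
Complete the square in x and y: 25(x - 1)² -144(y - 4)² = -1321 + 25 - 2304 = -3600
Dividing both sides by -3600: (y - 4)²/25 - (x - 1)²/144 = 1
Hyperbola, center (1, 4), transverse axis vertical; a² = 25, b² = 144.
a = 5. Vertices at (h, k ± a).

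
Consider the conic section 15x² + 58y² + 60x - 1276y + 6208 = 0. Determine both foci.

Group: 15(x² + 4x) + 58(y² - 22y) = -6208
15(x + 2)² + 58(y - 11)² = -6208 + 60 + 7018 = 870
Divide by 870: (x + 2)²/58 + (y - 11)²/15 = 1
Ellipse, center (-2, 11), major axis horizontal; a² = 58, b² = 15.
c² = a² - b² = 58 - 15 = 43, so c = √43.
Foci lie on the horizontal axis through the center: (h ± c, k).

(-2 - √43, 11) and (-2 + √43, 11)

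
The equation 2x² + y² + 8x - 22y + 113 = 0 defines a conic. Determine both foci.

Collect terms: 2(x² + 4x) + (y² - 22y) = -113
Completing the square gives 2(x + 2)² + (y - 11)² = -113 + 8 + 121 = 16.
Divide through by 16 to get (x + 2)²/8 + (y - 11)²/16 = 1.
Ellipse, center (-2, 11), major axis vertical; a² = 16, b² = 8.
c² = a² - b² = 16 - 8 = 8, so c = 2√2.
Foci lie on the vertical axis through the center: (h, k ± c).

(-2, 11 - 2√2) and (-2, 11 + 2√2)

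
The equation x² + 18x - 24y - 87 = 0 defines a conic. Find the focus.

Only x is squared. Complete the square in x: (x + 9)² = 24(y + 7).
Vertex (-9, -7); 4p = 24 so p = 6. Opens up.
Focus is p units from the vertex along the axis: (h, k + p).

(-9, -1)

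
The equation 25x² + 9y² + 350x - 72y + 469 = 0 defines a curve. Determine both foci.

(-7, -4) and (-7, 12)

25(x² + 14x) + 9(y² - 8y) = -469
Complete the square in x and y: 25(x + 7)² + 9(y - 4)² = -469 + 1225 + 144 = 900
Divide through by 900 to get (x + 7)²/36 + (y - 4)²/100 = 1.
Ellipse, center (-7, 4), major axis vertical; a² = 100, b² = 36.
c² = a² - b² = 100 - 36 = 64, so c = 8.
Foci lie on the vertical axis through the center: (h, k ± c).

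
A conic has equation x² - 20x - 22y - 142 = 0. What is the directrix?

y = -33/2

Only x is squared. Complete the square in x: (x - 10)² = 22(y + 11).
Vertex (10, -11); 4p = 22 so p = 11/2. Opens up.
Directrix is the horizontal line y = k − p = -11 − (11/2) = -33/2.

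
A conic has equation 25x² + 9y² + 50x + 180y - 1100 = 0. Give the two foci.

Group: 25(x² + 2x) + 9(y² + 20y) = 1100
Completing the square gives 25(x + 1)² + 9(y + 10)² = 1100 + 25 + 900 = 2025.
Divide through by 2025 to get (x + 1)²/81 + (y + 10)²/225 = 1.
Ellipse, center (-1, -10), major axis vertical; a² = 225, b² = 81.
c² = a² - b² = 225 - 81 = 144, so c = 12.
Foci lie on the vertical axis through the center: (h, k ± c).

(-1, -22) and (-1, 2)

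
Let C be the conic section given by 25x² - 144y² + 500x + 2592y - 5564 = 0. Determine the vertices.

Collect terms: 25(x² + 20x) -144(y² - 18y) = 5564
Completing the square gives 25(x + 10)² -144(y - 9)² = 5564 + 2500 - 11664 = -3600.
Divide by -3600: (y - 9)²/25 - (x + 10)²/144 = 1
Hyperbola, center (-10, 9), transverse axis vertical; a² = 25, b² = 144.
a = 5. Vertices at (h, k ± a).

(-10, 4) and (-10, 14)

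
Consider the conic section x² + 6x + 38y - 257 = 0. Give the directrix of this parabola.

y = 33/2

Only x is squared. Complete the square in x: (x + 3)² = -38(y - 7).
Vertex (-3, 7); 4p = -38 so p = -19/2. Opens down.
Directrix is the horizontal line y = k − p = 7 − (-19/2) = 33/2.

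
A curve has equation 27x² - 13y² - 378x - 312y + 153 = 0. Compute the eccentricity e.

Group the x- and y-terms: 27(x² - 14x) -13(y² + 24y) = -153
Completing the square gives 27(x - 7)² -13(y + 12)² = -153 + 1323 - 1872 = -702.
Divide by -702: (y + 12)²/54 - (x - 7)²/26 = 1
Hyperbola, center (7, -12), transverse axis vertical; a² = 54, b² = 26.
c² = a² + b² = 80, so c = 4√5.
e = c/a = 4√5/3√6 = 2√30/9.

e = 2√30/9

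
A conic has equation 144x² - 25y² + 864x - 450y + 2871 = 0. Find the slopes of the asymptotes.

12/5 and -12/5

Collect terms: 144(x² + 6x) -25(y² + 18y) = -2871
144(x + 3)² -25(y + 9)² = -2871 + 1296 - 2025 = -3600
Dividing both sides by -3600: (y + 9)²/144 - (x + 3)²/25 = 1
Hyperbola, center (-3, -9), transverse axis vertical; a² = 144, b² = 25.
For a vertical hyperbola the asymptotes have slope ±a/b.
Here that is ±12/5.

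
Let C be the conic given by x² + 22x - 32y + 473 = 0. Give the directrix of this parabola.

y = 3

Only x is squared. Complete the square in x: (x + 11)² = 32(y - 11).
Vertex (-11, 11); 4p = 32 so p = 8. Opens up.
Directrix is the horizontal line y = k − p = 11 − (8) = 3.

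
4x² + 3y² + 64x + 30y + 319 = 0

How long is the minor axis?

4(x² + 16x) + 3(y² + 10y) = -319
Complete the square in x and y: 4(x + 8)² + 3(y + 5)² = -319 + 256 + 75 = 12
Dividing both sides by 12: (x + 8)²/3 + (y + 5)²/4 = 1
Ellipse, center (-8, -5), major axis vertical; a² = 4, b² = 3.
b² = 3 so b = √3; the minor axis has length 2b = 2√3.

2√3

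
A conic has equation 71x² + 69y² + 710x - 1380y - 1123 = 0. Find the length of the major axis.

Group the x- and y-terms: 71(x² + 10x) + 69(y² - 20y) = 1123
Complete the square: 71(x + 5)² + 69(y - 10)² = 1123 + 1775 + 6900 = 9798
Dividing both sides by 9798: (x + 5)²/138 + (y - 10)²/142 = 1
Ellipse, center (-5, 10), major axis vertical; a² = 142, b² = 138.
a² = 142 so a = √142; the major axis has length 2a = 2√142.

2√142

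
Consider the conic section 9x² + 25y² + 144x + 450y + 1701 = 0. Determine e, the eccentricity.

Group: 9(x² + 16x) + 25(y² + 18y) = -1701
Complete the square in x and y: 9(x + 8)² + 25(y + 9)² = -1701 + 576 + 2025 = 900
Divide through by 900 to get (x + 8)²/100 + (y + 9)²/36 = 1.
Ellipse, center (-8, -9), major axis horizontal; a² = 100, b² = 36.
c² = a² - b² = 64, so c = 8.
e = c/a = 8/10 = 4/5.

e = 4/5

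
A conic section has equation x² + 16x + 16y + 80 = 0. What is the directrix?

y = 3

Only x is squared. Complete the square in x: (x + 8)² = -16(y + 1).
Vertex (-8, -1); 4p = -16 so p = -4. Opens down.
Directrix is the horizontal line y = k − p = -1 − (-4) = 3.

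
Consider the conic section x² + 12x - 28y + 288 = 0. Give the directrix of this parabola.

Only x is squared. Complete the square in x: (x + 6)² = 28(y - 9).
Vertex (-6, 9); 4p = 28 so p = 7. Opens up.
Directrix is the horizontal line y = k − p = 9 − (7) = 2.

y = 2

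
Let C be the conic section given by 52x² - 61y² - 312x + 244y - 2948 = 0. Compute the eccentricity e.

52(x² - 6x) -61(y² - 4y) = 2948
Completing the square gives 52(x - 3)² -61(y - 2)² = 2948 + 468 - 244 = 3172.
Dividing both sides by 3172: (x - 3)²/61 - (y - 2)²/52 = 1
Hyperbola, center (3, 2), transverse axis horizontal; a² = 61, b² = 52.
c² = a² + b² = 113, so c = √113.
e = c/a = √113/√61 = √6893/61.

e = √6893/61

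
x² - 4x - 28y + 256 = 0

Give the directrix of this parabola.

Only x is squared. Complete the square in x: (x - 2)² = 28(y - 9).
Vertex (2, 9); 4p = 28 so p = 7. Opens up.
Directrix is the horizontal line y = k − p = 9 − (7) = 2.

y = 2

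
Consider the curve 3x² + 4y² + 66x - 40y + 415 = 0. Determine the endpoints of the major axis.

(-15, 5) and (-7, 5)

Collect terms: 3(x² + 22x) + 4(y² - 10y) = -415
Completing the square gives 3(x + 11)² + 4(y - 5)² = -415 + 363 + 100 = 48.
Dividing both sides by 48: (x + 11)²/16 + (y - 5)²/12 = 1
Ellipse, center (-11, 5), major axis horizontal; a² = 16, b² = 12.
a = 4. Vertices at (h ± a, k).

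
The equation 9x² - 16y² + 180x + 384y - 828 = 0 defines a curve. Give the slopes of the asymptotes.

3/4 and -3/4

Rearranging, 9(x² + 20x) -16(y² - 24y) = 828.
9(x + 10)² -16(y - 12)² = 828 + 900 - 2304 = -576
Divide by -576: (y - 12)²/36 - (x + 10)²/64 = 1
Hyperbola, center (-10, 12), transverse axis vertical; a² = 36, b² = 64.
For a vertical hyperbola the asymptotes have slope ±a/b.
Here that is ±6/8 = ±3/4.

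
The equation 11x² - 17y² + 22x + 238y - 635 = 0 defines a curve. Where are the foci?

(-1, 7 - 2√7) and (-1, 7 + 2√7)

Collect terms: 11(x² + 2x) -17(y² - 14y) = 635
Complete the square in x and y: 11(x + 1)² -17(y - 7)² = 635 + 11 - 833 = -187
Dividing both sides by -187: (y - 7)²/11 - (x + 1)²/17 = 1
Hyperbola, center (-1, 7), transverse axis vertical; a² = 11, b² = 17.
c² = a² + b² = 11 + 17 = 28, so c = 2√7.
Foci lie on the vertical axis through the center: (h, k ± c).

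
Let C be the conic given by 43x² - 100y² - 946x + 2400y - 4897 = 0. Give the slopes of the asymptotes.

Collect terms: 43(x² - 22x) -100(y² - 24y) = 4897
Complete the square in x and y: 43(x - 11)² -100(y - 12)² = 4897 + 5203 - 14400 = -4300
Divide by -4300: (y - 12)²/43 - (x - 11)²/100 = 1
Hyperbola, center (11, 12), transverse axis vertical; a² = 43, b² = 100.
For a vertical hyperbola the asymptotes have slope ±a/b.
Here that is ±√43/10.

√43/10 and -√43/10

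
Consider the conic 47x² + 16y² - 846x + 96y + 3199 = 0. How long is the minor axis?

8

Collect terms: 47(x² - 18x) + 16(y² + 6y) = -3199
47(x - 9)² + 16(y + 3)² = -3199 + 3807 + 144 = 752
Divide through by 752 to get (x - 9)²/16 + (y + 3)²/47 = 1.
Ellipse, center (9, -3), major axis vertical; a² = 47, b² = 16.
b² = 16 so b = 4; the minor axis has length 2b = 8.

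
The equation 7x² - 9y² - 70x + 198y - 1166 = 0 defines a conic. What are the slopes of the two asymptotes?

Group: 7(x² - 10x) -9(y² - 22y) = 1166
7(x - 5)² -9(y - 11)² = 1166 + 175 - 1089 = 252
Divide by 252: (x - 5)²/36 - (y - 11)²/28 = 1
Hyperbola, center (5, 11), transverse axis horizontal; a² = 36, b² = 28.
For a horizontal hyperbola the asymptotes have slope ±b/a.
Here that is ±2√7/6 = ±√7/3.

√7/3 and -√7/3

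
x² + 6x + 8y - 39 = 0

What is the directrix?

y = 8

Only x is squared. Complete the square in x: (x + 3)² = -8(y - 6).
Vertex (-3, 6); 4p = -8 so p = -2. Opens down.
Directrix is the horizontal line y = k − p = 6 − (-2) = 8.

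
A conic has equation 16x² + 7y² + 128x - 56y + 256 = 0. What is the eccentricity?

e = 3/4

Group: 16(x² + 8x) + 7(y² - 8y) = -256
16(x + 4)² + 7(y - 4)² = -256 + 256 + 112 = 112
Divide through by 112 to get (x + 4)²/7 + (y - 4)²/16 = 1.
Ellipse, center (-4, 4), major axis vertical; a² = 16, b² = 7.
c² = a² - b² = 9, so c = 3.
e = c/a = 3/4.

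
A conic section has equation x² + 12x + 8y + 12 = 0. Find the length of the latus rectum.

8

Only x is squared. Complete the square in x: (x + 6)² = -8(y - 3).
Vertex (-6, 3); 4p = -8 so p = -2. Opens down.
Latus rectum length = |4p| = 8.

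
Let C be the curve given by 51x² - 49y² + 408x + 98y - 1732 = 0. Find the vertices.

(-11, 1) and (3, 1)

Collect terms: 51(x² + 8x) -49(y² - 2y) = 1732
Complete the square in x and y: 51(x + 4)² -49(y - 1)² = 1732 + 816 - 49 = 2499
Dividing both sides by 2499: (x + 4)²/49 - (y - 1)²/51 = 1
Hyperbola, center (-4, 1), transverse axis horizontal; a² = 49, b² = 51.
a = 7. Vertices at (h ± a, k).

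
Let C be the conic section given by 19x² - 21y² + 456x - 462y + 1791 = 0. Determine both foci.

(-12, -11 - 4√10) and (-12, -11 + 4√10)

Group: 19(x² + 24x) -21(y² + 22y) = -1791
Complete the square: 19(x + 12)² -21(y + 11)² = -1791 + 2736 - 2541 = -1596
Divide through by -1596 to get (y + 11)²/76 - (x + 12)²/84 = 1.
Hyperbola, center (-12, -11), transverse axis vertical; a² = 76, b² = 84.
c² = a² + b² = 76 + 84 = 160, so c = 4√10.
Foci lie on the vertical axis through the center: (h, k ± c).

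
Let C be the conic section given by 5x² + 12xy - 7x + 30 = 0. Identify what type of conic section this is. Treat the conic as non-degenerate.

hyperbola

A = 5, B = 12, C = 0.
Discriminant B² − 4AC = 12² − 4·5·0 = 144.
B² − 4AC > 0 ⇒ hyperbola.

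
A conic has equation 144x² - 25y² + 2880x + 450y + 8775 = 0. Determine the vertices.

(-15, 9) and (-5, 9)

144(x² + 20x) -25(y² - 18y) = -8775
Completing the square gives 144(x + 10)² -25(y - 9)² = -8775 + 14400 - 2025 = 3600.
Divide by 3600: (x + 10)²/25 - (y - 9)²/144 = 1
Hyperbola, center (-10, 9), transverse axis horizontal; a² = 25, b² = 144.
a = 5. Vertices at (h ± a, k).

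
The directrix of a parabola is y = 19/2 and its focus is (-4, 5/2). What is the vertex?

(-4, 6)

The vertex is the midpoint between the focus and the directrix along the axis of symmetry.
Axis is vertical (directrix is horizontal). Vertex y-coordinate = (5/2 + 19/2)/2 = 6; x-coordinate = -4.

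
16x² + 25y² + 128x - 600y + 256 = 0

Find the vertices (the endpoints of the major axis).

(-19, 12) and (11, 12)

Group the x- and y-terms: 16(x² + 8x) + 25(y² - 24y) = -256
Complete the square in x and y: 16(x + 4)² + 25(y - 12)² = -256 + 256 + 3600 = 3600
Divide by 3600: (x + 4)²/225 + (y - 12)²/144 = 1
Ellipse, center (-4, 12), major axis horizontal; a² = 225, b² = 144.
a = 15. Vertices at (h ± a, k).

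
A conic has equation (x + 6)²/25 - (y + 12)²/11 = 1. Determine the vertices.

(-11, -12) and (-1, -12)

Center (-6, -12). The positive term is the x-term, so the transverse axis is horizontal; a² = 25, b² = 11.
a = 5. Vertices at (h ± a, k).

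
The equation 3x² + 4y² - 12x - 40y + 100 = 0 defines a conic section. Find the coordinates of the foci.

Collect terms: 3(x² - 4x) + 4(y² - 10y) = -100
Complete the square in x and y: 3(x - 2)² + 4(y - 5)² = -100 + 12 + 100 = 12
Divide through by 12 to get (x - 2)²/4 + (y - 5)²/3 = 1.
Ellipse, center (2, 5), major axis horizontal; a² = 4, b² = 3.
c² = a² - b² = 4 - 3 = 1, so c = 1.
Foci lie on the horizontal axis through the center: (h ± c, k).

(1, 5) and (3, 5)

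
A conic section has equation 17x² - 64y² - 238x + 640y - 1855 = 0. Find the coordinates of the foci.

(-2, 5) and (16, 5)

17(x² - 14x) -64(y² - 10y) = 1855
Completing the square gives 17(x - 7)² -64(y - 5)² = 1855 + 833 - 1600 = 1088.
Divide through by 1088 to get (x - 7)²/64 - (y - 5)²/17 = 1.
Hyperbola, center (7, 5), transverse axis horizontal; a² = 64, b² = 17.
c² = a² + b² = 64 + 17 = 81, so c = 9.
Foci lie on the horizontal axis through the center: (h ± c, k).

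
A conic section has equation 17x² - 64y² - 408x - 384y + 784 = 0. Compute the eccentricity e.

e = 9/8

Rearranging, 17(x² - 24x) -64(y² + 6y) = -784.
Complete the square in x and y: 17(x - 12)² -64(y + 3)² = -784 + 2448 - 576 = 1088
Dividing both sides by 1088: (x - 12)²/64 - (y + 3)²/17 = 1
Hyperbola, center (12, -3), transverse axis horizontal; a² = 64, b² = 17.
c² = a² + b² = 81, so c = 9.
e = c/a = 9/8.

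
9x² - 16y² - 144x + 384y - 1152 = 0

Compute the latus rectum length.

Collect terms: 9(x² - 16x) -16(y² - 24y) = 1152
Complete the square in x and y: 9(x - 8)² -16(y - 12)² = 1152 + 576 - 2304 = -576
Divide through by -576 to get (y - 12)²/36 - (x - 8)²/64 = 1.
Hyperbola, center (8, 12), transverse axis vertical; a² = 36, b² = 64.
Latus rectum length = 2b²/a = 2·64/6 = 64/3.

64/3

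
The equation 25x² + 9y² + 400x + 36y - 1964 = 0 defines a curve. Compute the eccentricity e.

Group the x- and y-terms: 25(x² + 16x) + 9(y² + 4y) = 1964
Completing the square gives 25(x + 8)² + 9(y + 2)² = 1964 + 1600 + 36 = 3600.
Divide through by 3600 to get (x + 8)²/144 + (y + 2)²/400 = 1.
Ellipse, center (-8, -2), major axis vertical; a² = 400, b² = 144.
c² = a² - b² = 256, so c = 16.
e = c/a = 16/20 = 4/5.

e = 4/5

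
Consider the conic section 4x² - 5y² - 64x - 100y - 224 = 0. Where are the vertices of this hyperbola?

(8, -12) and (8, -8)

Collect terms: 4(x² - 16x) -5(y² + 20y) = 224
Complete the square: 4(x - 8)² -5(y + 10)² = 224 + 256 - 500 = -20
Divide through by -20 to get (y + 10)²/4 - (x - 8)²/5 = 1.
Hyperbola, center (8, -10), transverse axis vertical; a² = 4, b² = 5.
a = 2. Vertices at (h, k ± a).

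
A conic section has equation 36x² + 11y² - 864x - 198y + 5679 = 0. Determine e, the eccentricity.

e = 5/6

Group: 36(x² - 24x) + 11(y² - 18y) = -5679
Completing the square gives 36(x - 12)² + 11(y - 9)² = -5679 + 5184 + 891 = 396.
Dividing both sides by 396: (x - 12)²/11 + (y - 9)²/36 = 1
Ellipse, center (12, 9), major axis vertical; a² = 36, b² = 11.
c² = a² - b² = 25, so c = 5.
e = c/a = 5/6.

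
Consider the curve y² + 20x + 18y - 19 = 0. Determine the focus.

Only y is squared. Complete the square in y: (y + 9)² = -20(x - 5).
Vertex (5, -9); 4p = -20 so p = -5. Opens left.
Focus is p units from the vertex along the axis: (h + p, k).

(0, -9)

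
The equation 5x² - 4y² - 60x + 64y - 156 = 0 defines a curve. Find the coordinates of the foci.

(0, 8) and (12, 8)

Collect terms: 5(x² - 12x) -4(y² - 16y) = 156
Complete the square: 5(x - 6)² -4(y - 8)² = 156 + 180 - 256 = 80
Dividing both sides by 80: (x - 6)²/16 - (y - 8)²/20 = 1
Hyperbola, center (6, 8), transverse axis horizontal; a² = 16, b² = 20.
c² = a² + b² = 16 + 20 = 36, so c = 6.
Foci lie on the horizontal axis through the center: (h ± c, k).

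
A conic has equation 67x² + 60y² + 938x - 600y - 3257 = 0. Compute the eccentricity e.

e = √469/67

67(x² + 14x) + 60(y² - 10y) = 3257
67(x + 7)² + 60(y - 5)² = 3257 + 3283 + 1500 = 8040
Divide through by 8040 to get (x + 7)²/120 + (y - 5)²/134 = 1.
Ellipse, center (-7, 5), major axis vertical; a² = 134, b² = 120.
c² = a² - b² = 14, so c = √14.
e = c/a = √14/√134 = √469/67.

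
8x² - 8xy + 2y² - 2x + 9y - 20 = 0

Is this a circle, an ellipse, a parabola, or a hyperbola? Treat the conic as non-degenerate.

A = 8, B = -8, C = 2.
Discriminant B² − 4AC = (-8)² − 4·8·2 = 0.
B² − 4AC = 0 ⇒ parabola.

parabola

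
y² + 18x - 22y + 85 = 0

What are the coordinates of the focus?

Only y is squared. Complete the square in y: (y - 11)² = -18(x - 2).
Vertex (2, 11); 4p = -18 so p = -9/2. Opens left.
Focus is p units from the vertex along the axis: (h + p, k).

(-5/2, 11)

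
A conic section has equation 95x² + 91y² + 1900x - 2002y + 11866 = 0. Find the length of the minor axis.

2√91

Rearranging, 95(x² + 20x) + 91(y² - 22y) = -11866.
95(x + 10)² + 91(y - 11)² = -11866 + 9500 + 11011 = 8645
Divide through by 8645 to get (x + 10)²/91 + (y - 11)²/95 = 1.
Ellipse, center (-10, 11), major axis vertical; a² = 95, b² = 91.
b² = 91 so b = √91; the minor axis has length 2b = 2√91.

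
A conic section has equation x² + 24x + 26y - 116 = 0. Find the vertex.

Only x is squared. Complete the square in x: (x + 12)² = -26(y - 10).
Vertex (-12, 10); 4p = -26 so p = -13/2. Opens down.

(-12, 10)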